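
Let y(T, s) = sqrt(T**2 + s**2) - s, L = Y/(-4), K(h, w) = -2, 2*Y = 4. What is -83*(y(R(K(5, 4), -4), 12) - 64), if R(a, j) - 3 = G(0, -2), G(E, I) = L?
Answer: 6308 - 83*sqrt(601)/2 ≈ 5290.6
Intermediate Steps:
Y = 2 (Y = (1/2)*4 = 2)
L = -1/2 (L = 2/(-4) = 2*(-1/4) = -1/2 ≈ -0.50000)
G(E, I) = -1/2
R(a, j) = 5/2 (R(a, j) = 3 - 1/2 = 5/2)
-83*(y(R(K(5, 4), -4), 12) - 64) = -83*((sqrt((5/2)**2 + 12**2) - 1*12) - 64) = -83*((sqrt(25/4 + 144) - 12) - 64) = -83*((sqrt(601/4) - 12) - 64) = -83*((sqrt(601)/2 - 12) - 64) = -83*((-12 + sqrt(601)/2) - 64) = -83*(-76 + sqrt(601)/2) = 6308 - 83*sqrt(601)/2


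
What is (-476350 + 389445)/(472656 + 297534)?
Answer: -17381/154038 ≈ -0.11284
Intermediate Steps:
(-476350 + 389445)/(472656 + 297534) = -86905/770190 = -86905*1/770190 = -17381/154038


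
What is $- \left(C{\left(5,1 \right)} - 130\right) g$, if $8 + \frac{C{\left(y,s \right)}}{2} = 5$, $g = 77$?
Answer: $10472$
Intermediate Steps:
$C{\left(y,s \right)} = -6$ ($C{\left(y,s \right)} = -16 + 2 \cdot 5 = -16 + 10 = -6$)
$- \left(C{\left(5,1 \right)} - 130\right) g = - \left(-6 - 130\right) 77 = - \left(-136\right) 77 = \left(-1\right) \left(-10472\right) = 10472$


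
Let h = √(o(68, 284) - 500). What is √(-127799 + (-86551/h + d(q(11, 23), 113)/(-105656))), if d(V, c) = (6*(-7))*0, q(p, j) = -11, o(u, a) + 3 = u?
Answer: √(-24182765775 + 37649685*I*√435)/435 ≈ 5.8033 + 357.54*I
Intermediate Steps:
o(u, a) = -3 + u
d(V, c) = 0 (d(V, c) = -42*0 = 0)
h = I*√435 (h = √((-3 + 68) - 500) = √(65 - 500) = √(-435) = I*√435 ≈ 20.857*I)
√(-127799 + (-86551/h + d(q(11, 23), 113)/(-105656))) = √(-127799 + (-86551*(-I*√435/435) + 0/(-105656))) = √(-127799 + (-(-86551)*I*√435/435 + 0*(-1/105656))) = √(-127799 + (86551*I*√435/435 + 0)) = √(-127799 + 86551*I*√435/435)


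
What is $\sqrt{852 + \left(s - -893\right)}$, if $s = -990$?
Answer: $\sqrt{755} \approx 27.477$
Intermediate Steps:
$\sqrt{852 + \left(s - -893\right)} = \sqrt{852 - 97} = \sqrt{755}$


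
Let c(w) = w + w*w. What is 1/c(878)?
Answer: 1/771762 ≈ 1.2957e-6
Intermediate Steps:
c(w) = w + w²
1/c(878) = 1/(878*(1 + 878)) = 1/(878*879) = 1/771762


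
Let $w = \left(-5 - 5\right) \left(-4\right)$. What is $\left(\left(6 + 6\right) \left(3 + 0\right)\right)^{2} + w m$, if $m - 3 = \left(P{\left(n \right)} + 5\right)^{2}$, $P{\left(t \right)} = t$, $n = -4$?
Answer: $1456$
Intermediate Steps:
$m = 4$ ($m = 3 + \left(-4 + 5\right)^{2} = 3 + 1^{2} = 3 + 1 = 4$)
$w = 40$ ($w = \left(-10\right) \left(-4\right) = 40$)
$\left(\left(6 + 6\right) \left(3 + 0\right)\right)^{2} + w m = \left(\left(6 + 6\right) \left(3 + 0\right)\right)^{2} + 40 \cdot 4 = \left(12 \cdot 3\right)^{2} + 160 = 36^{2} + 160 = 1296 + 160 = 1456$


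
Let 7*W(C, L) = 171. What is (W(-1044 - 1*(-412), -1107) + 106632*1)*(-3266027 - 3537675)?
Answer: -5079609894690/7 ≈ -7.2566e+11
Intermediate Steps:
W(C, L) = 171/7 (W(C, L) = (⅐)*171 = 171/7)
(W(-1044 - 1*(-412), -1107) + 106632*1)*(-3266027 - 3537675) = (171/7 + 106632*1)*(-3266027 - 3537675) = (171/7 + 106632)*(-6803702) = (746595/7)*(-6803702) = -5079609894690/7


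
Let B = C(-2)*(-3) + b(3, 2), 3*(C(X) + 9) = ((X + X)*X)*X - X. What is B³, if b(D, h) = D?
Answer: 85184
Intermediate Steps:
C(X) = -9 - X/3 + 2*X³/3 (C(X) = -9 + (((X + X)*X)*X - X)/3 = -9 + (((2*X)*X)*X - X)/3 = -9 + ((2*X²)*X - X)/3 = -9 + (2*X³ - X)/3 = -9 + (-X + 2*X³)/3 = -9 + (-X/3 + 2*X³/3) = -9 - X/3 + 2*X³/3)
B = 44 (B = (-9 - ⅓*(-2) + (⅔)*(-2)³)*(-3) + 3 = (-9 + ⅔ + (⅔)*(-8))*(-3) + 3 = (-9 + ⅔ - 16/3)*(-3) + 3 = -41/3*(-3) + 3 = 41 + 3 = 44)
B³ = 44³ = 85184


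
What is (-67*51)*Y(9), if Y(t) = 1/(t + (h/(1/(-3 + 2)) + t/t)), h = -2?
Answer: -1139/4 ≈ -284.75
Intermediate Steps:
Y(t) = 1/(3 + t) (Y(t) = 1/(t + (-2/(1/(-3 + 2)) + t/t)) = 1/(t + (-2/(1/(-1)) + 1)) = 1/(t + (-2/(-1) + 1)) = 1/(t + (-2*(-1) + 1)) = 1/(t + (2 + 1)) = 1/(t + 3) = 1/(3 + t))
(-67*51)*Y(9) = (-67*51)/(3 + 9) = -3417/12 = -3417*1/12 = -1139/4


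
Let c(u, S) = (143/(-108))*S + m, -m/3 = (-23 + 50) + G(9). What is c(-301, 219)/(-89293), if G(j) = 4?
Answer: 13787/3214548 ≈ 0.0042889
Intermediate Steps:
m = -93 (m = -3*((-23 + 50) + 4) = -3*(27 + 4) = -3*31 = -93)
c(u, S) = -93 - 143*S/108 (c(u, S) = (143/(-108))*S - 93 = (143*(-1/108))*S - 93 = -143*S/108 - 93 = -93 - 143*S/108)
c(-301, 219)/(-89293) = (-93 - 143/108*219)/(-89293) = (-93 - 10439/36)*(-1/89293) = -13787/36*(-1/89293) = 13787/3214548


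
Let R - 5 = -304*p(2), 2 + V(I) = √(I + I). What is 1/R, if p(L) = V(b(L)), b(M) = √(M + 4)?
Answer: 1/(613 - 304*2^(¾)*3^(¼)) ≈ -0.016705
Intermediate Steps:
b(M) = √(4 + M)
V(I) = -2 + √2*√I (V(I) = -2 + √(I + I) = -2 + √(2*I) = -2 + √2*√I)
p(L) = -2 + √2*(4 + L)^(¼) (p(L) = -2 + √2*√(√(4 + L)) = -2 + √2*(4 + L)^(¼))
R = 613 - 304*2^(¾)*3^(¼) (R = 5 - 304*(-2 + √2*(4 + 2)^(¼)) = 5 - 304*(-2 + √2*6^(¼)) = 5 - 304*(-2 + 2^(¾)*3^(¼)) = 5 + (608 - 304*2^(¾)*3^(¼)) = 613 - 304*2^(¾)*3^(¼) ≈ -59.863)
1/R = 1/(613 - 304*2^(¾)*3^(¼))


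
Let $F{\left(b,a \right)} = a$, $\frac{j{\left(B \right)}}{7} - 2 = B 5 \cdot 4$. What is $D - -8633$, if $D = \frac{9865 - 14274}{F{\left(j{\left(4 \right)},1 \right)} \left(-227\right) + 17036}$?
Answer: $\frac{145107688}{16809} \approx 8632.7$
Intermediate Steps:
$j{\left(B \right)} = 14 + 140 B$ ($j{\left(B \right)} = 14 + 7 B 5 \cdot 4 = 14 + 7 \cdot 5 B 4 = 14 + 7 \cdot 20 B = 14 + 140 B$)
$D = - \frac{4409}{16809}$ ($D = \frac{9865 - 14274}{1 \left(-227\right) + 17036} = - \frac{4409}{-227 + 17036} = - \frac{4409}{16809} \approx -0.2623$)
$D - -8633 = - \frac{4409}{16809} - -8633 = - \frac{4409}{16809} + 8633 = \frac{145107688}{16809}$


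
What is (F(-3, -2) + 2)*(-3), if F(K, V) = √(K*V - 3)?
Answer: -6 - 3*√3 ≈ -11.196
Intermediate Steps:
F(K, V) = √(-3 + K*V)
(F(-3, -2) + 2)*(-3) = (√(-3 - 3*(-2)) + 2)*(-3) = (√(-3 + 6) + 2)*(-3) = (√3 + 2)*(-3) = (2 + √3)*(-3) = -6 - 3*√3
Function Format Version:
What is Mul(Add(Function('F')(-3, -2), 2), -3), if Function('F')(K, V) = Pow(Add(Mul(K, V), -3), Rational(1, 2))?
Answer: Add(-6, Mul(-3, Pow(3, Rational(1, 2)))) ≈ -11.196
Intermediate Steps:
Function('F')(K, V) = Pow(Add(-3, Mul(K, V)), Rational(1, 2))
Mul(Add(Function('F')(-3, -2), 2), -3) = Mul(Add(Pow(Add(-3, Mul(-3, -2)), Rational(1, 2)), 2), -3) = Mul(Add(Pow(Add(-3, 6), Rational(1, 2)), 2), -3) = Mul(Add(Pow(3, Rational(1, 2)), 2), -3) = Mul(Add(2, Pow(3, Rational(1, 2))), -3) = Add(-6, Mul(-3, Pow(3, Rational(1, 2))))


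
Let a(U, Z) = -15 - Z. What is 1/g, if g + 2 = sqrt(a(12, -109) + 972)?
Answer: 1/531 + sqrt(1066)/1062 ≈ 0.032627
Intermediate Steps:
g = -2 + sqrt(1066) (g = -2 + sqrt((-15 - 1*(-109)) + 972) = -2 + sqrt((-15 + 109) + 972) = -2 + sqrt(94 + 972) = -2 + sqrt(1066) ≈ 30.650)
1/g = 1/(-2 + sqrt(1066))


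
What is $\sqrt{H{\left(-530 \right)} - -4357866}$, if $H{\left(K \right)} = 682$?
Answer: $2 \sqrt{1089637} \approx 2087.7$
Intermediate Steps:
$\sqrt{H{\left(-530 \right)} - -4357866} = \sqrt{682 - -4357866} = \sqrt{682 + 4357866} = \sqrt{4358548} = 2 \sqrt{1089637}$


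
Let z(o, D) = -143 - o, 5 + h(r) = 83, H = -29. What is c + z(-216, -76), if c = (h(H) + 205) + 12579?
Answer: 12935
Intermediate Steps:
h(r) = 78 (h(r) = -5 + 83 = 78)
c = 12862 (c = (78 + 205) + 12579 = 283 + 12579 = 12862)
c + z(-216, -76) = 12862 + (-143 - 1*(-216)) = 12862 + (-143 + 216) = 12862 + 73 = 12935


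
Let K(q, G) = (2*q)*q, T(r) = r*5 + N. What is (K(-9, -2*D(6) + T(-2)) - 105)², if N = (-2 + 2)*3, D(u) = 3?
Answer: 3249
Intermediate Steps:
N = 0 (N = 0*3 = 0)
T(r) = 5*r (T(r) = r*5 + 0 = 5*r + 0 = 5*r)
K(q, G) = 2*q²
(K(-9, -2*D(6) + T(-2)) - 105)² = (2*(-9)² - 105)² = (2*81 - 105)² = (162 - 105)² = 57² = 3249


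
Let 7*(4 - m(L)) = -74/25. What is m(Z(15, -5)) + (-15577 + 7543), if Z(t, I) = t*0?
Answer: -1405176/175 ≈ -8029.6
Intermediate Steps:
Z(t, I) = 0
m(L) = 774/175 (m(L) = 4 - (-74)/(7*25) = 4 - ⅐*(-74/25) = 4 + 74/175 = 774/175)
m(Z(15, -5)) + (-15577 + 7543) = 774/175 + (-15577 + 7543) = 774/175 - 8034 = -1405176/175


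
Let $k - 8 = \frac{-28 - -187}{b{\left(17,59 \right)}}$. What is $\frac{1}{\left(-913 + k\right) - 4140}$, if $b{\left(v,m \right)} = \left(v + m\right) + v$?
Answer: $- \frac{31}{156342} \approx -0.00019828$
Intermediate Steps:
$b{\left(v,m \right)} = m + 2 v$ ($b{\left(v,m \right)} = \left(m + v\right) + v = m + 2 v$)
$k = \frac{301}{31}$ ($k = 8 + \frac{-28 - -187}{59 + 2 \cdot 17} = 8 + \frac{-28 + 187}{59 + 34} = 8 + \frac{159}{93} = 8 + 159 \cdot \frac{1}{93} = 8 + \frac{53}{31} = \frac{301}{31} \approx 9.7097$)
$\frac{1}{\left(-913 + k\right) - 4140} = \frac{1}{\left(-913 + \frac{301}{31}\right) - 4140} = \frac{1}{- \frac{28002}{31} - 4140} = \frac{1}{- \frac{156342}{31}} = - \frac{31}{156342}$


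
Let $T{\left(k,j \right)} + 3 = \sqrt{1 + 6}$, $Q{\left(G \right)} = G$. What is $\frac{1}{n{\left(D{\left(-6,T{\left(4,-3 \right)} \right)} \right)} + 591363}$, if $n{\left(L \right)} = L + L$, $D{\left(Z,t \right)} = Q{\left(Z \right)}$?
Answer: $\frac{1}{591351} \approx 1.691 \cdot 10^{-6}$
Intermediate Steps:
$T{\left(k,j \right)} = -3 + \sqrt{7}$ ($T{\left(k,j \right)} = -3 + \sqrt{1 + 6} = -3 + \sqrt{7}$)
$D{\left(Z,t \right)} = Z$
$n{\left(L \right)} = 2 L$
$\frac{1}{n{\left(D{\left(-6,T{\left(4,-3 \right)} \right)} \right)} + 591363} = \frac{1}{2 \left(-6\right) + 591363} = \frac{1}{-12 + 591363} = \frac{1}{591351}$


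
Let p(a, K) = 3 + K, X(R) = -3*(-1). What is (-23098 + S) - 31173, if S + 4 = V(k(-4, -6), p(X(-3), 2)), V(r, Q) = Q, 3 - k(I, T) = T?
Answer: -54270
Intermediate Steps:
k(I, T) = 3 - T
X(R) = 3
S = 1 (S = -4 + (3 + 2) = -4 + 5 = 1)
(-23098 + S) - 31173 = (-23098 + 1) - 31173 = -23097 - 31173 = -54270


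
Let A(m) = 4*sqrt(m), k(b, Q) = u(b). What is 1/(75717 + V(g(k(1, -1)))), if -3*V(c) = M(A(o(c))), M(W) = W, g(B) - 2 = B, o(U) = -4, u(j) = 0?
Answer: 681453/51597576865 + 24*I/51597576865 ≈ 1.3207e-5 + 4.6514e-10*I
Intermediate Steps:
k(b, Q) = 0
g(B) = 2 + B
V(c) = -8*I/3 (V(c) = -4*sqrt(-4)/3 = -4*2*I/3 = -8*I/3)
1/(75717 + V(g(k(1, -1)))) = 1/(75717 - 8*I/3) = 9*(75717 + 8*I/3)/51597576865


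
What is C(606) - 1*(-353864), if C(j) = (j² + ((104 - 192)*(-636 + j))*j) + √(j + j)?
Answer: 2320940 + 2*√303 ≈ 2.3210e+6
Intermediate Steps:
C(j) = j² + j*(55968 - 88*j) + √2*√j (C(j) = (j² + (-88*(-636 + j))*j) + √(2*j) = (j² + (55968 - 88*j)*j) + √2*√j = (j² + j*(55968 - 88*j)) + √2*√j = j² + j*(55968 - 88*j) + √2*√j)
C(606) - 1*(-353864) = (-87*606² + 55968*606 + √2*√606) - 1*(-353864) = (-87*367236 + 33916608 + 2*√303) + 353864 = (-31949532 + 33916608 + 2*√303) + 353864 = (1967076 + 2*√303) + 353864 = 2320940 + 2*√303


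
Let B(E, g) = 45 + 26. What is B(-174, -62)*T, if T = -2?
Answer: -142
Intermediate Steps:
B(E, g) = 71
B(-174, -62)*T = 71*(-2) = -142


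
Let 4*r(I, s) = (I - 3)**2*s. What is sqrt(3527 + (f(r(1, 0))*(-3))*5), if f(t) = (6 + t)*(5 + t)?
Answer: sqrt(3077) ≈ 55.471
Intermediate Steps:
r(I, s) = s*(-3 + I)**2/4 (r(I, s) = ((I - 3)**2*s)/4 = ((-3 + I)**2*s)/4 = (s*(-3 + I)**2)/4 = s*(-3 + I)**2/4)
f(t) = (5 + t)*(6 + t)
sqrt(3527 + (f(r(1, 0))*(-3))*5) = sqrt(3527 + ((30 + ((1/4)*0*(-3 + 1)**2)**2 + 11*((1/4)*0*(-3 + 1)**2))*(-3))*5) = sqrt(3527 + ((30 + ((1/4)*0*(-2)**2)**2 + 11*((1/4)*0*(-2)**2))*(-3))*5) = sqrt(3527 + ((30 + ((1/4)*0*4)**2 + 11*((1/4)*0*4))*(-3))*5) = sqrt(3527 + ((30 + 0**2 + 11*0)*(-3))*5) = sqrt(3527 + ((30 + 0 + 0)*(-3))*5) = sqrt(3527 + (30*(-3))*5) = sqrt(3527 - 90*5) = sqrt(3527 - 450) = sqrt(3077)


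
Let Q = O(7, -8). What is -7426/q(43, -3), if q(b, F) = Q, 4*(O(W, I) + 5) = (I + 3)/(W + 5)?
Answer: 356448/245 ≈ 1454.9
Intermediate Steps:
O(W, I) = -5 + (3 + I)/(4*(5 + W)) (O(W, I) = -5 + ((I + 3)/(W + 5))/4 = -5 + ((3 + I)/(5 + W))/4 = -5 + (3 + I)/(4*(5 + W)))
Q = -245/48 (Q = (-97 - 8 - 20*7)/(4*(5 + 7)) = (¼)*(-97 - 8 - 140)/12 = (¼)*(1/12)*(-245) = -245/48 ≈ -5.1042)
q(b, F) = -245/48
-7426/q(43, -3) = -7426/(-245/48) = -7426*(-48/245) = 356448/245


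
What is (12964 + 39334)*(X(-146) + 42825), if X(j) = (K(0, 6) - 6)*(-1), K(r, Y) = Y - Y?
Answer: 2239975638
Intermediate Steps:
K(r, Y) = 0
X(j) = 6 (X(j) = (0 - 6)*(-1) = -6*(-1) = 6)
(12964 + 39334)*(X(-146) + 42825) = (12964 + 39334)*(6 + 42825) = 52298*42831 = 2239975638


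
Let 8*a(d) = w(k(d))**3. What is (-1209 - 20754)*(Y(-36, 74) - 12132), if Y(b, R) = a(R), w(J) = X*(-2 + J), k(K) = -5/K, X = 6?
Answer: 110097886668561/405224 ≈ 2.7170e+8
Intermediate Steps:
w(J) = -12 + 6*J (w(J) = 6*(-2 + J) = -12 + 6*J)
a(d) = (-12 - 30/d)**3/8 (a(d) = (-12 + 6*(-5/d))**3/8 = (-12 - 30/d)**3/8)
Y(b, R) = -27*(5 + 2*R)**3/R**3
(-1209 - 20754)*(Y(-36, 74) - 12132) = (-1209 - 20754)*(-27*(5 + 2*74)**3/74**3 - 12132) = -21963*(-27*1/405224*(5 + 148)**3 - 12132) = -21963*(-27*1/405224*153**3 - 12132) = -21963*(-27*1/405224*3581577 - 12132) = -21963*(-96702579/405224 - 12132) = -21963*(-5012880147/405224) = 110097886668561/405224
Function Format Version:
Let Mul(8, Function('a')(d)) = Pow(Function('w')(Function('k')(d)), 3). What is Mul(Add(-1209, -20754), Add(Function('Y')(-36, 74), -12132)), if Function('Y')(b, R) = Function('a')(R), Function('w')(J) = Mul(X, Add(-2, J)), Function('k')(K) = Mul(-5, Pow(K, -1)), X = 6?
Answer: Rational(110097886668561, 405224) ≈ 2.7170e+8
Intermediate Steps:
Function('w')(J) = Add(-12, Mul(6, J)) (Function('w')(J) = Mul(6, Add(-2, J)) = Add(-12, Mul(6, J)))
Function('a')(d) = Mul(Rational(1, 8), Pow(Add(-12, Mul(-30, Pow(d, -1))), 3)) (Function('a')(d) = Mul(Rational(1, 8), Pow(Add(-12, Mul(6, Mul(-5, Pow(d, -1)))), 3)) = Mul(Rational(1, 8), Pow(Add(-12, Mul(-30, Pow(d, -1))), 3)))
Function('Y')(b, R) = Mul(-27, Pow(R, -3), Pow(Add(5, Mul(2, R)), 3))
Mul(Add(-1209, -20754), Add(Function('Y')(-36, 74), -12132)) = Mul(Add(-1209, -20754), Add(Mul(-27, Pow(74, -3), Pow(Add(5, Mul(2, 74)), 3)), -12132)) = Mul(-21963, Add(Mul(-27, Rational(1, 405224), Pow(Add(5, 148), 3)), -12132)) = Mul(-21963, Add(Mul(-27, Rational(1, 405224), Pow(153, 3)), -12132)) = Mul(-21963, Add(Mul(-27, Rational(1, 405224), 3581577), -12132)) = Mul(-21963, Add(Rational(-96702579, 405224), -12132)) = Mul(-21963, Rational(-5012880147, 405224)) = Rational(110097886668561, 405224)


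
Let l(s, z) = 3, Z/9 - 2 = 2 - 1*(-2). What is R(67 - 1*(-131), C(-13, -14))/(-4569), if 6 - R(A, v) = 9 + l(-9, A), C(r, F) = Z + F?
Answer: 2/1523 ≈ 0.0013132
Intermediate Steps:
Z = 54 (Z = 18 + 9*(2 - 1*(-2)) = 18 + 9*(2 + 2) = 18 + 9*4 = 18 + 36 = 54)
C(r, F) = 54 + F
R(A, v) = -6 (R(A, v) = 6 - (9 + 3) = 6 - 1*12 = 6 - 12 = -6)
R(67 - 1*(-131), C(-13, -14))/(-4569) = -6/(-4569) = -6*(-1/4569) = 2/1523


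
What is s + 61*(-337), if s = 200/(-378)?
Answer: -3885373/189 ≈ -20558.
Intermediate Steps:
s = -100/189 (s = 200*(-1/378) = -100/189 ≈ -0.52910)
s + 61*(-337) = -100/189 + 61*(-337) = -100/189 - 20557 = -3885373/189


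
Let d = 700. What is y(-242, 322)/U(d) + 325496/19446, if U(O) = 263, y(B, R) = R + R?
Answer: 49064336/2557149 ≈ 19.187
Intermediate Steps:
y(B, R) = 2*R
y(-242, 322)/U(d) + 325496/19446 = (2*322)/263 + 325496/19446 = 644*(1/263) + 325496*(1/19446) = 644/263 + 162748/9723 = 49064336/2557149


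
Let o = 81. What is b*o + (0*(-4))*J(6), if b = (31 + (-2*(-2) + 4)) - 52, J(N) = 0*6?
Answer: -1053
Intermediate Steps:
J(N) = 0
b = -13 (b = (31 + (4 + 4)) - 52 = (31 + 8) - 52 = 39 - 52 = -13)
b*o + (0*(-4))*J(6) = -13*81 + (0*(-4))*0 = -1053 + 0*0 = -1053 + 0 = -1053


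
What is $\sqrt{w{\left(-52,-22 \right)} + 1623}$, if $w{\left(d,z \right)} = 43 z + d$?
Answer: $25$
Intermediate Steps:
$w{\left(d,z \right)} = d + 43 z$
$\sqrt{w{\left(-52,-22 \right)} + 1623} = \sqrt{\left(-52 + 43 \left(-22\right)\right) + 1623} = \sqrt{\left(-52 - 946\right) + 1623} = \sqrt{-998 + 1623} = \sqrt{625} = 25$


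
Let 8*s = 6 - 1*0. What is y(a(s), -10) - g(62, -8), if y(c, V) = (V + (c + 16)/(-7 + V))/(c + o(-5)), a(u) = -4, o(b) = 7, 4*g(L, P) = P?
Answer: -80/51 ≈ -1.5686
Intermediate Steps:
s = ¾ (s = (6 - 1*0)/8 = (6 + 0)/8 = (⅛)*6 = ¾ ≈ 0.75000)
g(L, P) = P/4
y(c, V) = (V + (16 + c)/(-7 + V))/(7 + c) (y(c, V) = (V + (c + 16)/(-7 + V))/(c + 7) = (V + (16 + c)/(-7 + V))/(7 + c))
y(a(s), -10) - g(62, -8) = (16 - 4 + (-10)² - 7*(-10))/(-49 - 7*(-4) + 7*(-10) - 10*(-4)) - (-8)/4 = (16 - 4 + 100 + 70)/(-49 + 28 - 70 + 40) - 1*(-2) = 182/(-51) + 2 = -1/51*182 + 2 = -182/51 + 2 = -80/51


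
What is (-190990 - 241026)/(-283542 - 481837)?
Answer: 432016/765379 ≈ 0.56445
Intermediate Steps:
(-190990 - 241026)/(-283542 - 481837) = -432016/(-765379) = -432016*(-1/765379) = 432016/765379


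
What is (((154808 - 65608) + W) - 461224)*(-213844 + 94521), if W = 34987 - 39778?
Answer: 44962696245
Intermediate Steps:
W = -4791
(((154808 - 65608) + W) - 461224)*(-213844 + 94521) = (((154808 - 65608) - 4791) - 461224)*(-213844 + 94521) = ((89200 - 4791) - 461224)*(-119323) = (84409 - 461224)*(-119323) = -376815*(-119323) = 44962696245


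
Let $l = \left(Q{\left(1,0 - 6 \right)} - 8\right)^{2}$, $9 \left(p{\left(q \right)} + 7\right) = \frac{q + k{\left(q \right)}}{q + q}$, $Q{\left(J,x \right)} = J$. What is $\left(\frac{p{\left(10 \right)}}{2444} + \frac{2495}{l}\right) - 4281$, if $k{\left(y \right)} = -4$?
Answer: $- \frac{15197339921}{3592680} \approx -4230.1$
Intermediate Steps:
$p{\left(q \right)} = -7 + \frac{-4 + q}{18 q}$ ($p{\left(q \right)} = -7 + \frac{\left(q - 4\right) \frac{1}{q + q}}{9} = -7 + \frac{\left(-4 + q\right) \frac{1}{2 q}}{9} = -7 + \frac{\frac{1}{2} \frac{1}{q} \left(-4 + q\right)}{9} = -7 + \frac{-4 + q}{18 q}$)
$l = 49$ ($l = \left(1 - 8\right)^{2} = \left(-7\right)^{2} = 49$)
$\left(\frac{p{\left(10 \right)}}{2444} + \frac{2495}{l}\right) - 4281 = \left(\frac{\frac{1}{18} \cdot \frac{1}{10} \left(-4 - 1250\right)}{2444} + \frac{2495}{49}\right) - 4281 = \left(\frac{1}{18} \cdot \frac{1}{10} \left(-4 - 1250\right) \frac{1}{2444} + 2495 \cdot \frac{1}{49}\right) - 4281 = \left(\frac{1}{18} \cdot \frac{1}{10} \left(-1254\right) \frac{1}{2444} + \frac{2495}{49}\right) - 4281 = \left(\left(- \frac{209}{30}\right) \frac{1}{2444} + \frac{2495}{49}\right) - 4281 = \left(- \frac{209}{73320} + \frac{2495}{49}\right) - 4281 = \frac{182923159}{3592680} - 4281 = - \frac{15197339921}{3592680}$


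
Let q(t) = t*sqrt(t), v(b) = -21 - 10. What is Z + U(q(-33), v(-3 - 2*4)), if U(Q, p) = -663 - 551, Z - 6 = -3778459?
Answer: -3779667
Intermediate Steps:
v(b) = -31
q(t) = t**(3/2)
Z = -3778453 (Z = 6 - 3778459 = -3778453)
U(Q, p) = -1214
Z + U(q(-33), v(-3 - 2*4)) = -3778453 - 1214 = -3779667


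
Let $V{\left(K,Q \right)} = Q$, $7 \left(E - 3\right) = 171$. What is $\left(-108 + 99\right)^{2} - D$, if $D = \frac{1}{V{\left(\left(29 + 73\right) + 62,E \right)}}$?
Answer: $\frac{15545}{192} \approx 80.964$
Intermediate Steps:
$E = \frac{192}{7}$ ($E = 3 + \frac{1}{7} \cdot 171 = 3 + \frac{171}{7} = \frac{192}{7} \approx 27.429$)
$D = \frac{7}{192}$ ($D = \frac{1}{\frac{192}{7}} = \frac{7}{192} \approx 0.036458$)
$\left(-108 + 99\right)^{2} - D = \left(-108 + 99\right)^{2} - \frac{7}{192} = \left(-9\right)^{2} - \frac{7}{192} = 81 - \frac{7}{192} = \frac{15545}{192}$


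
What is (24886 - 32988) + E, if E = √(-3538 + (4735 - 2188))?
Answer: -8102 + I*√991 ≈ -8102.0 + 31.48*I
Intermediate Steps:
E = I*√991 (E = √(-3538 + 2547) = √(-991) = I*√991 ≈ 31.48*I)
(24886 - 32988) + E = (24886 - 32988) + I*√991 = -8102 + I*√991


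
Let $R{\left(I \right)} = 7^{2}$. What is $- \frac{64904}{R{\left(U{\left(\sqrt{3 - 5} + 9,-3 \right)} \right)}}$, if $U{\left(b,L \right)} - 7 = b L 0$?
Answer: $- \frac{9272}{7} \approx -1324.6$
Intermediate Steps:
$U{\left(b,L \right)} = 7$ ($U{\left(b,L \right)} = 7 + b L 0 = 7 + L b 0 = 7 + 0 = 7$)
$R{\left(I \right)} = 49$
$- \frac{64904}{R{\left(U{\left(\sqrt{3 - 5} + 9,-3 \right)} \right)}} = - \frac{64904}{49} = \left(-64904\right) \frac{1}{49} = - \frac{9272}{7}$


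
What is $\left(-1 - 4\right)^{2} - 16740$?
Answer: $-16715$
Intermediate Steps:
$\left(-1 - 4\right)^{2} - 16740 = \left(-5\right)^{2} - 16740 = 25 - 16740 = -16715$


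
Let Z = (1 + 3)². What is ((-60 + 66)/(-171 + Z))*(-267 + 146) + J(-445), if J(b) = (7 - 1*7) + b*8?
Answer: -551074/155 ≈ -3555.3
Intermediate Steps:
Z = 16 (Z = 4² = 16)
J(b) = 8*b (J(b) = (7 - 7) + 8*b = 0 + 8*b = 8*b)
((-60 + 66)/(-171 + Z))*(-267 + 146) + J(-445) = ((-60 + 66)/(-171 + 16))*(-267 + 146) + 8*(-445) = (6/(-155))*(-121) - 3560 = (6*(-1/155))*(-121) - 3560 = -6/155*(-121) - 3560 = 726/155 - 3560 = -551074/155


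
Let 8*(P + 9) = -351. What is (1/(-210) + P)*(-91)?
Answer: 577447/120 ≈ 4812.1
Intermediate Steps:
P = -423/8 (P = -9 + (⅛)*(-351) = -9 - 351/8 = -423/8 ≈ -52.875)
(1/(-210) + P)*(-91) = (1/(-210) - 423/8)*(-91) = (-1/210 - 423/8)*(-91) = -44419/840*(-91) = 577447/120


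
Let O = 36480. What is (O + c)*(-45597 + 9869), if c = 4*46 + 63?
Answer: -1312182256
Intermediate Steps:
c = 247 (c = 184 + 63 = 247)
(O + c)*(-45597 + 9869) = (36480 + 247)*(-45597 + 9869) = 36727*(-35728) = -1312182256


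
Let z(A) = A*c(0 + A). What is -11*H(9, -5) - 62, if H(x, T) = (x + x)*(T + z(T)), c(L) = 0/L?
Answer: 928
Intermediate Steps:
c(L) = 0
z(A) = 0 (z(A) = A*0 = 0)
H(x, T) = 2*T*x (H(x, T) = (x + x)*(T + 0) = (2*x)*T = 2*T*x)
-11*H(9, -5) - 62 = -22*(-5)*9 - 62 = -11*(-90) - 62 = 990 - 62 = 928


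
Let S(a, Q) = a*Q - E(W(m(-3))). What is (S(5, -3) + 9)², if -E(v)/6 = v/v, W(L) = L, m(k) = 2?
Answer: 0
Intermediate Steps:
E(v) = -6 (E(v) = -6*v/v = -6*1 = -6)
S(a, Q) = 6 + Q*a (S(a, Q) = a*Q - 1*(-6) = Q*a + 6 = 6 + Q*a)
(S(5, -3) + 9)² = ((6 - 3*5) + 9)² = ((6 - 15) + 9)² = (-9 + 9)² = 0² = 0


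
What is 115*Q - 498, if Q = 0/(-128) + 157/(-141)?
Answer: -88273/141 ≈ -626.05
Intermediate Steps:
Q = -157/141 (Q = 0*(-1/128) + 157*(-1/141) = 0 - 157/141 = -157/141 ≈ -1.1135)
115*Q - 498 = 115*(-157/141) - 498 = -18055/141 - 498 = -88273/141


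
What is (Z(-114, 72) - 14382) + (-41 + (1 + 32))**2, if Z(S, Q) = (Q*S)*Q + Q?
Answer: -605222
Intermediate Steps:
Z(S, Q) = Q + S*Q**2 (Z(S, Q) = S*Q**2 + Q = Q + S*Q**2)
(Z(-114, 72) - 14382) + (-41 + (1 + 32))**2 = (72*(1 + 72*(-114)) - 14382) + (-41 + (1 + 32))**2 = (72*(1 - 8208) - 14382) + (-41 + 33)**2 = (72*(-8207) - 14382) + (-8)**2 = (-590904 - 14382) + 64 = -605286 + 64 = -605222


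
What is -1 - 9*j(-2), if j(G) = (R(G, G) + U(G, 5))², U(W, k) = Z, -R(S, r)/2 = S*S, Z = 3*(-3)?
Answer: -2602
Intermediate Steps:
Z = -9
R(S, r) = -2*S² (R(S, r) = -2*S*S = -2*S²)
U(W, k) = -9
j(G) = (-9 - 2*G²)² (j(G) = (-2*G² - 9)² = (-9 - 2*G²)²)
-1 - 9*j(-2) = -1 - 9*(9 + 2*(-2)²)² = -1 - 9*(9 + 2*4)² = -1 - 9*(9 + 8)² = -1 - 9*17² = -1 - 9*289 = -1 - 2601 = -2602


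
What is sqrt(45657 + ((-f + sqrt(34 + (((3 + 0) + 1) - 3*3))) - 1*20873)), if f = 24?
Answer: sqrt(24760 + sqrt(29)) ≈ 157.37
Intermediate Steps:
sqrt(45657 + ((-f + sqrt(34 + (((3 + 0) + 1) - 3*3))) - 1*20873)) = sqrt(45657 + ((-1*24 + sqrt(34 + (((3 + 0) + 1) - 3*3))) - 1*20873)) = sqrt(45657 + ((-24 + sqrt(34 + ((3 + 1) - 9))) - 20873)) = sqrt(45657 + ((-24 + sqrt(34 + (4 - 9))) - 20873)) = sqrt(45657 + ((-24 + sqrt(34 - 5)) - 20873)) = sqrt(45657 + ((-24 + sqrt(29)) - 20873)) = sqrt(45657 + (-20897 + sqrt(29))) = sqrt(24760 + sqrt(29))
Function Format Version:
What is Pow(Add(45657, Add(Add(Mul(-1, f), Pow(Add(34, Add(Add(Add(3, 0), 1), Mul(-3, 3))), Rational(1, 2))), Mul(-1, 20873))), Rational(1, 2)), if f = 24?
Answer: Pow(Add(24760, Pow(29, Rational(1, 2))), Rational(1, 2)) ≈ 157.37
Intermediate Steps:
Pow(Add(45657, Add(Add(Mul(-1, f), Pow(Add(34, Add(Add(Add(3, 0), 1), Mul(-3, 3))), Rational(1, 2))), Mul(-1, 20873))), Rational(1, 2)) = Pow(Add(45657, Add(Add(Mul(-1, 24), Pow(Add(34, Add(Add(Add(3, 0), 1), Mul(-3, 3))), Rational(1, 2))), Mul(-1, 20873))), Rational(1, 2)) = Pow(Add(45657, Add(Add(-24, Pow(Add(34, Add(Add(3, 1), -9)), Rational(1, 2))), -20873)), Rational(1, 2)) = Pow(Add(45657, Add(Add(-24, Pow(Add(34, Add(4, -9)), Rational(1, 2))), -20873)), Rational(1, 2)) = Pow(Add(45657, Add(Add(-24, Pow(Add(34, -5), Rational(1, 2))), -20873)), Rational(1, 2)) = Pow(Add(45657, Add(Add(-24, Pow(29, Rational(1, 2))), -20873)), Rational(1, 2)) = Pow(Add(45657, Add(-20897, Pow(29, Rational(1, 2)))), Rational(1, 2)) = Pow(Add(24760, Pow(29, Rational(1, 2))), Rational(1, 2))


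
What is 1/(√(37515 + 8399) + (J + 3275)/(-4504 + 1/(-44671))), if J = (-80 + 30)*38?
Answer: 44938620610675/6758645563661836931 + 1619228385891769*√45914/74345101200280206241 ≈ 0.0046735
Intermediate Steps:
J = -1900 (J = -50*38 = -1900)
1/(√(37515 + 8399) + (J + 3275)/(-4504 + 1/(-44671))) = 1/(√(37515 + 8399) + (-1900 + 3275)/(-4504 + 1/(-44671))) = 1/(√45914 + 1375/(-4504 - 1/44671)) = 1/(√45914 + 1375/(-201198185/44671)) = 1/(√45914 + 1375*(-44671/201198185)) = 1/(√45914 - 12284525/40239637) = 1/(-12284525/40239637 + √45914)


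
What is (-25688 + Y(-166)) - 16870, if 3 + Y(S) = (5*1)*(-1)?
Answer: -42566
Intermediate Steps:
Y(S) = -8 (Y(S) = -3 + (5*1)*(-1) = -3 + 5*(-1) = -3 - 5 = -8)
(-25688 + Y(-166)) - 16870 = (-25688 - 8) - 16870 = -25696 - 16870 = -42566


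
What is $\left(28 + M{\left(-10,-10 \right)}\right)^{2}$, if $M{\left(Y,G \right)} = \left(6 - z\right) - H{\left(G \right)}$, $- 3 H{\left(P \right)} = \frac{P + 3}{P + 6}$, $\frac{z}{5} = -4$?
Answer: $\frac{429025}{144} \approx 2979.3$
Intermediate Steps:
$z = -20$ ($z = 5 \left(-4\right) = -20$)
$H{\left(P \right)} = - \frac{3 + P}{3 \left(6 + P\right)}$ ($H{\left(P \right)} = - \frac{\left(P + 3\right) \frac{1}{P + 6}}{3} = - \frac{\left(3 + P\right) \frac{1}{6 + P}}{3} = - \frac{\frac{1}{6 + P} \left(3 + P\right)}{3} = - \frac{3 + P}{3 \left(6 + P\right)}$)
$M{\left(Y,G \right)} = 26 - \frac{-3 - G}{3 \left(6 + G\right)}$ ($M{\left(Y,G \right)} = \left(6 - -20\right) - \frac{-3 - G}{3 \left(6 + G\right)} = \left(6 + 20\right) - \frac{-3 - G}{3 \left(6 + G\right)} = 26 - \frac{-3 - G}{3 \left(6 + G\right)}$)
$\left(28 + M{\left(-10,-10 \right)}\right)^{2} = \left(28 + \frac{471 + 79 \left(-10\right)}{3 \left(6 - 10\right)}\right)^{2} = \left(28 + \frac{471 - 790}{3 \left(-4\right)}\right)^{2} = \left(28 + \frac{1}{3} \left(- \frac{1}{4}\right) \left(-319\right)\right)^{2} = \left(28 + \frac{319}{12}\right)^{2} = \left(\frac{655}{12}\right)^{2} = \frac{429025}{144}$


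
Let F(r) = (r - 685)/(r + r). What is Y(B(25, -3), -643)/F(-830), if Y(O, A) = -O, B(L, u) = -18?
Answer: 1992/101 ≈ 19.723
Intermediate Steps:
F(r) = (-685 + r)/(2*r) (F(r) = (-685 + r)/((2*r)) = (-685 + r)*(1/(2*r)) = (-685 + r)/(2*r))
Y(B(25, -3), -643)/F(-830) = (-1*(-18))/(((½)*(-685 - 830)/(-830))) = 18/(((½)*(-1/830)*(-1515))) = 18/(303/332) = 18*(332/303) = 1992/101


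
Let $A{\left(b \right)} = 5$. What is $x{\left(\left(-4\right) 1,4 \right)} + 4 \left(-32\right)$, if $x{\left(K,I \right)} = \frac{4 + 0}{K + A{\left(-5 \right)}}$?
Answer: $-124$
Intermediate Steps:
$x{\left(K,I \right)} = \frac{4}{5 + K}$ ($x{\left(K,I \right)} = \frac{4 + 0}{K + 5} = \frac{4}{5 + K}$)
$x{\left(\left(-4\right) 1,4 \right)} + 4 \left(-32\right) = \frac{4}{5 - 4} + 4 \left(-32\right) = \frac{4}{5 - 4} - 128 = \frac{4}{1} - 128 = 4 \cdot 1 - 128 = 4 - 128 = -124$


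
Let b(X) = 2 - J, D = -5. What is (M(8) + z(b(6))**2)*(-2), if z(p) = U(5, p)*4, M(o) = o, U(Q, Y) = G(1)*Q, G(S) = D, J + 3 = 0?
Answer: -20016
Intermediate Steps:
J = -3 (J = -3 + 0 = -3)
G(S) = -5
U(Q, Y) = -5*Q
b(X) = 5 (b(X) = 2 - 1*(-3) = 2 + 3 = 5)
z(p) = -100 (z(p) = -5*5*4 = -25*4 = -100)
(M(8) + z(b(6))**2)*(-2) = (8 + (-100)**2)*(-2) = (8 + 10000)*(-2) = 10008*(-2) = -20016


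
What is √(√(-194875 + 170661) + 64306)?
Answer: √(64306 + I*√24214) ≈ 253.59 + 0.3068*I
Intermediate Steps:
√(√(-194875 + 170661) + 64306) = √(√(-24214) + 64306) = √(I*√24214 + 64306) = √(64306 + I*√24214)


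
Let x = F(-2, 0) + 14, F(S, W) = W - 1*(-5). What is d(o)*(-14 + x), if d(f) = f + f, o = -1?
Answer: -10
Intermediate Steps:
d(f) = 2*f
F(S, W) = 5 + W (F(S, W) = W + 5 = 5 + W)
x = 19 (x = (5 + 0) + 14 = 5 + 14 = 19)
d(o)*(-14 + x) = (2*(-1))*(-14 + 19) = -2*5 = -10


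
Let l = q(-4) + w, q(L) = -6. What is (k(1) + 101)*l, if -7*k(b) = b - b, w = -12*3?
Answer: -4242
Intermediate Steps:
w = -36
k(b) = 0 (k(b) = -(b - b)/7 = -1/7*0 = 0)
l = -42 (l = -6 - 36 = -42)
(k(1) + 101)*l = (0 + 101)*(-42) = 101*(-42) = -4242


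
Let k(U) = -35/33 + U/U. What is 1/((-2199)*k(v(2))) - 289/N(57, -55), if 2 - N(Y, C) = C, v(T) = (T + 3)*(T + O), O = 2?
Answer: -423047/83562 ≈ -5.0627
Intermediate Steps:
v(T) = (2 + T)*(3 + T) (v(T) = (T + 3)*(T + 2) = (3 + T)*(2 + T) = (2 + T)*(3 + T))
k(U) = -2/33 (k(U) = -35*1/33 + 1 = -35/33 + 1 = -2/33)
N(Y, C) = 2 - C
1/((-2199)*k(v(2))) - 289/N(57, -55) = 1/((-2199)*(-2/33)) - 289/(2 - 1*(-55)) = -1/2199*(-33/2) - 289/(2 + 55) = 11/1466 - 289/57 = -423047/83562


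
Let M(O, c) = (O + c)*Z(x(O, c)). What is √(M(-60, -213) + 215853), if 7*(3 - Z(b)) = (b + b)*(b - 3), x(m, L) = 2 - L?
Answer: √3770274 ≈ 1941.7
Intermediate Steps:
Z(b) = 3 - 2*b*(-3 + b)/7 (Z(b) = 3 - (b + b)*(b - 3)/7 = 3 - 2*b*(-3 + b)/7)
M(O, c) = (O + c)*(33/7 - 6*c/7 - 2*(2 - c)²/7) (M(O, c) = (O + c)*(3 - 2*(2 - c)²/7 + 6*(2 - c)/7) = (O + c)*(3 - 2*(2 - c)²/7 + (12/7 - 6*c/7)) = (O + c)*(33/7 - 6*c/7 - 2*(2 - c)²/7))
√(M(-60, -213) + 215853) = √(-(-60 - 213)*(-33 + 2*(-2 - 213)² + 6*(-213))/7 + 215853) = √(-⅐*(-273)*(-33 + 2*(-215)² - 1278) + 215853) = √(-⅐*(-273)*(-33 + 2*46225 - 1278) + 215853) = √(-⅐*(-273)*(-33 + 92450 - 1278) + 215853) = √(-⅐*(-273)*91139 + 215853) = √(3554421 + 215853) = √3770274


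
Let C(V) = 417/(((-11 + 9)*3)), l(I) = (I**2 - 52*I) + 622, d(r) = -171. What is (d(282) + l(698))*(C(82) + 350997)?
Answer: 316788570945/2 ≈ 1.5839e+11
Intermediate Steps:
l(I) = 622 + I**2 - 52*I
C(V) = -139/2 (C(V) = 417/((-2*3)) = 417/(-6) = 417*(-1/6) = -139/2)
(d(282) + l(698))*(C(82) + 350997) = (-171 + (622 + 698**2 - 52*698))*(-139/2 + 350997) = (-171 + (622 + 487204 - 36296))*(701855/2) = (-171 + 451530)*(701855/2) = 451359*(701855/2) = 316788570945/2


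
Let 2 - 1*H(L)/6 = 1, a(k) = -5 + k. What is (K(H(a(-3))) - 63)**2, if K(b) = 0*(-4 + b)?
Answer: 3969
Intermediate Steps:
H(L) = 6 (H(L) = 12 - 6*1 = 12 - 6 = 6)
K(b) = 0
(K(H(a(-3))) - 63)**2 = (0 - 63)**2 = (-63)**2 = 3969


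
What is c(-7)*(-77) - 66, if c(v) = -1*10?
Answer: 704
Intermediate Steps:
c(v) = -10
c(-7)*(-77) - 66 = -10*(-77) - 66 = 770 - 66 = 704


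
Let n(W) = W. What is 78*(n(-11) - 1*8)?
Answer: -1482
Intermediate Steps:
78*(n(-11) - 1*8) = 78*(-11 - 1*8) = 78*(-11 - 8) = 78*(-19) = -1482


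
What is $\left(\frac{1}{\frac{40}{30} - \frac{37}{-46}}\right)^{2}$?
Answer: $\frac{19044}{87025} \approx 0.21883$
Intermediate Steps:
$\left(\frac{1}{\frac{40}{30} - \frac{37}{-46}}\right)^{2} = \left(\frac{1}{40 \cdot \frac{1}{30} - - \frac{37}{46}}\right)^{2} = \left(\frac{1}{\frac{4}{3} + \frac{37}{46}}\right)^{2} = \left(\frac{1}{\frac{295}{138}}\right)^{2} = \left(\frac{138}{295}\right)^{2} = \frac{19044}{87025}$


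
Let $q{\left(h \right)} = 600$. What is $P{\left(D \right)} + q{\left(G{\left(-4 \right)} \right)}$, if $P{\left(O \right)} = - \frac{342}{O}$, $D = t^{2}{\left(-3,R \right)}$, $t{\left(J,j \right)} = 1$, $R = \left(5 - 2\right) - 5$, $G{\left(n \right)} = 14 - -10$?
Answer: $258$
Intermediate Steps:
$G{\left(n \right)} = 24$ ($G{\left(n \right)} = 14 + 10 = 24$)
$R = -2$ ($R = 3 - 5 = -2$)
$D = 1$ ($D = 1^{2} = 1$)
$P{\left(D \right)} + q{\left(G{\left(-4 \right)} \right)} = - \frac{342}{1} + 600 = \left(-342\right) 1 + 600 = -342 + 600 = 258$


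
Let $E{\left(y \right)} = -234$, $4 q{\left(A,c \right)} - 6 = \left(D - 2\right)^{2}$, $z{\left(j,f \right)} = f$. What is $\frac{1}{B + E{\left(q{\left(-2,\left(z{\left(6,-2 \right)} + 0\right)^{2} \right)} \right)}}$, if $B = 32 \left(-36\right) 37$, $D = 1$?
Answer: $- \frac{1}{42858} \approx -2.3333 \cdot 10^{-5}$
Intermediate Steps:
$q{\left(A,c \right)} = \frac{7}{4}$ ($q{\left(A,c \right)} = \frac{3}{2} + \frac{\left(1 - 2\right)^{2}}{4} = \frac{3}{2} + \frac{\left(-1\right)^{2}}{4} = \frac{3}{2} + \frac{1}{4} \cdot 1 = \frac{3}{2} + \frac{1}{4} = \frac{7}{4}$)
$B = -42624$ ($B = \left(-1152\right) 37 = -42624$)
$\frac{1}{B + E{\left(q{\left(-2,\left(z{\left(6,-2 \right)} + 0\right)^{2} \right)} \right)}} = \frac{1}{-42624 - 234} = \frac{1}{-42858} = - \frac{1}{42858}$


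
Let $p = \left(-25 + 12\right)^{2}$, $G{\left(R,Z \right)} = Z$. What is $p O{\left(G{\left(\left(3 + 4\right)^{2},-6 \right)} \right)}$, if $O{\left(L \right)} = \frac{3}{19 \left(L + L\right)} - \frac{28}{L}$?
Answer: $\frac{179309}{228} \approx 786.44$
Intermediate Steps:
$O{\left(L \right)} = - \frac{1061}{38 L}$ ($O{\left(L \right)} = \frac{3}{19 \cdot 2 L} - \frac{28}{L} = \frac{3}{38 L} - \frac{28}{L} = - \frac{1061}{38 L}$)
$p = 169$ ($p = \left(-13\right)^{2} = 169$)
$p O{\left(G{\left(\left(3 + 4\right)^{2},-6 \right)} \right)} = 169 \left(- \frac{1061}{38 \left(-6\right)}\right) = 169 \left(\left(- \frac{1061}{38}\right) \left(- \frac{1}{6}\right)\right) = 169 \cdot \frac{1061}{228} = \frac{179309}{228}$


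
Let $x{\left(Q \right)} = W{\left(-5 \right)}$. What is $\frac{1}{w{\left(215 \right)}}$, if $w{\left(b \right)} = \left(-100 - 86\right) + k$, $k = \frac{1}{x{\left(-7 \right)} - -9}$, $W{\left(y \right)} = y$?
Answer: $- \frac{4}{743} \approx -0.0053836$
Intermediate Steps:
$x{\left(Q \right)} = -5$
$k = \frac{1}{4}$ ($k = \frac{1}{-5 - -9} = \frac{1}{-5 + 9} = \frac{1}{4} \approx 0.25$)
$w{\left(b \right)} = - \frac{743}{4}$ ($w{\left(b \right)} = \left(-100 - 86\right) + \frac{1}{4} = -186 + \frac{1}{4} = - \frac{743}{4}$)
$\frac{1}{w{\left(215 \right)}} = \frac{1}{- \frac{743}{4}} = - \frac{4}{743}$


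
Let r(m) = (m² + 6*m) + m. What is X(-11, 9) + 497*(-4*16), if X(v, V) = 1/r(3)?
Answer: -954239/30 ≈ -31808.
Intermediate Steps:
r(m) = m² + 7*m
X(v, V) = 1/30 (X(v, V) = 1/(3*(7 + 3)) = 1/(3*10) = 1/30)
X(-11, 9) + 497*(-4*16) = 1/30 + 497*(-4*16) = 1/30 + 497*(-64) = 1/30 - 31808 = -954239/30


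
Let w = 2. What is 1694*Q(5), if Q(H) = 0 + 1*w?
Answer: 3388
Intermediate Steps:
Q(H) = 2 (Q(H) = 0 + 1*2 = 0 + 2 = 2)
1694*Q(5) = 1694*2 = 3388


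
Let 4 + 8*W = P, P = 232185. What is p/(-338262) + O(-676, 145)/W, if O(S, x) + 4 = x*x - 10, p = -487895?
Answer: 170137732051/78538009422 ≈ 2.1663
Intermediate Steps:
O(S, x) = -14 + x² (O(S, x) = -4 + (x*x - 10) = -4 + (x² - 10) = -4 + (-10 + x²) = -14 + x²)
W = 232181/8 (W = -½ + (⅛)*232185 = -½ + 232185/8 = 232181/8 ≈ 29023.)
p/(-338262) + O(-676, 145)/W = -487895/(-338262) + (-14 + 145²)/(232181/8) = -487895*(-1/338262) + (-14 + 21025)*(8/232181) = 487895/338262 + 21011*(8/232181) = 487895/338262 + 168088/232181 = 170137732051/78538009422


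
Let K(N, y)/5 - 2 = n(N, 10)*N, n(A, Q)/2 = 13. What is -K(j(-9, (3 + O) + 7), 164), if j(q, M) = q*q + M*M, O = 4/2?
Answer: -29260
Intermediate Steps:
O = 2 (O = 4*(½) = 2)
n(A, Q) = 26 (n(A, Q) = 2*13 = 26)
j(q, M) = M² + q² (j(q, M) = q² + M² = M² + q²)
K(N, y) = 10 + 130*N (K(N, y) = 10 + 5*(26*N) = 10 + 130*N)
-K(j(-9, (3 + O) + 7), 164) = -(10 + 130*(((3 + 2) + 7)² + (-9)²)) = -(10 + 130*((5 + 7)² + 81)) = -(10 + 130*(12² + 81)) = -(10 + 130*(144 + 81)) = -(10 + 130*225) = -(10 + 29250) = -1*29260 = -29260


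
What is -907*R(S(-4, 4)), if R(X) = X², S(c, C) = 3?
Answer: -8163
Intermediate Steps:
-907*R(S(-4, 4)) = -907*3² = -907*9 = -8163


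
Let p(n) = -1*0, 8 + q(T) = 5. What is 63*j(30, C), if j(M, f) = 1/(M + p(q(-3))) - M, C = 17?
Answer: -18879/10 ≈ -1887.9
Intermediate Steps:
q(T) = -3 (q(T) = -8 + 5 = -3)
p(n) = 0
j(M, f) = 1/M - M (j(M, f) = 1/(M + 0) - M = 1/M - M)
63*j(30, C) = 63*(1/30 - 1*30) = 63*(1/30 - 30) = 63*(-899/30) = -18879/10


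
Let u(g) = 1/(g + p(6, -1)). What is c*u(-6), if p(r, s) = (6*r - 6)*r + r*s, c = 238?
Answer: 17/12 ≈ 1.4167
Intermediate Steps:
p(r, s) = r*s + r*(-6 + 6*r) (p(r, s) = (-6 + 6*r)*r + r*s = r*(-6 + 6*r) + r*s = r*s + r*(-6 + 6*r))
u(g) = 1/(174 + g) (u(g) = 1/(g + 6*(-6 - 1 + 6*6)) = 1/(g + 6*(-6 - 1 + 36)) = 1/(g + 6*29) = 1/(g + 174) = 1/(174 + g))
c*u(-6) = 238/(174 - 6) = 238/168 = 238*(1/168) = 17/12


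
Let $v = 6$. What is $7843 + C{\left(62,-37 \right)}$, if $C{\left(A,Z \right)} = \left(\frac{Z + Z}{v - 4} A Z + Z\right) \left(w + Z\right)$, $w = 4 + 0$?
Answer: $-2791910$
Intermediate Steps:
$w = 4$
$C{\left(A,Z \right)} = \left(4 + Z\right) \left(Z + A Z^{2}\right)$ ($C{\left(A,Z \right)} = \left(\frac{Z + Z}{6 - 4} A Z + Z\right) \left(4 + Z\right) = \left(\frac{2 Z}{2} A Z + Z\right) \left(4 + Z\right) = \left(2 Z \frac{1}{2} A Z + Z\right) \left(4 + Z\right) = \left(Z A Z + Z\right) \left(4 + Z\right) = \left(A Z Z + Z\right) \left(4 + Z\right) = \left(A Z^{2} + Z\right) \left(4 + Z\right) = \left(Z + A Z^{2}\right) \left(4 + Z\right) = \left(4 + Z\right) \left(Z + A Z^{2}\right)$)
$7843 + C{\left(62,-37 \right)} = 7843 - 37 \left(4 - 37 + 62 \left(-37\right)^{2} + 4 \cdot 62 \left(-37\right)\right) = 7843 - 37 \left(4 - 37 + 62 \cdot 1369 - 9176\right) = 7843 - 37 \left(4 - 37 + 84878 - 9176\right) = 7843 - 2799753 = -2791910$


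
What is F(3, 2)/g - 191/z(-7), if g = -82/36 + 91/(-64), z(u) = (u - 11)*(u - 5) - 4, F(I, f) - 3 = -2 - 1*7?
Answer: 325651/451772 ≈ 0.72083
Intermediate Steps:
F(I, f) = -6 (F(I, f) = 3 + (-2 - 1*7) = 3 + (-2 - 7) = 3 - 9 = -6)
z(u) = -4 + (-11 + u)*(-5 + u) (z(u) = (-11 + u)*(-5 + u) - 4 = -4 + (-11 + u)*(-5 + u))
g = -2131/576 (g = -82*1/36 + 91*(-1/64) = -41/18 - 91/64 = -2131/576 ≈ -3.6997)
F(3, 2)/g - 191/z(-7) = -6/(-2131/576) - 191/(51 + (-7)² - 16*(-7)) = -6*(-576/2131) - 191/(51 + 49 + 112) = 3456/2131 - 191/212 = 325651/451772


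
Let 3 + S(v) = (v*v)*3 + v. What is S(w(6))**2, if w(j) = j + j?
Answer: 194481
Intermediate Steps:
w(j) = 2*j
S(v) = -3 + v + 3*v**2 (S(v) = -3 + ((v*v)*3 + v) = -3 + (v**2*3 + v) = -3 + (3*v**2 + v) = -3 + (v + 3*v**2) = -3 + v + 3*v**2)
S(w(6))**2 = (-3 + 2*6 + 3*(2*6)**2)**2 = (-3 + 12 + 3*12**2)**2 = (-3 + 12 + 3*144)**2 = (-3 + 12 + 432)**2 = 441**2 = 194481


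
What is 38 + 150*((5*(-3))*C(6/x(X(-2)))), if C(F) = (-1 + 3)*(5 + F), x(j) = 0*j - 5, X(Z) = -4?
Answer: -17062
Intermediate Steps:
x(j) = -5 (x(j) = 0 - 5 = -5)
C(F) = 10 + 2*F (C(F) = 2*(5 + F) = 10 + 2*F)
38 + 150*((5*(-3))*C(6/x(X(-2)))) = 38 + 150*((5*(-3))*(10 + 2*(6/(-5)))) = 38 + 150*(-15*(10 + 2*(6*(-⅕)))) = 38 + 150*(-15*(10 + 2*(-6/5))) = 38 + 150*(-15*(10 - 12/5)) = 38 + 150*(-15*38/5) = 38 + 150*(-114) = 38 - 17100 = -17062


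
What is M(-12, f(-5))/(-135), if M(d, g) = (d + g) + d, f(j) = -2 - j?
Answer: 7/45 ≈ 0.15556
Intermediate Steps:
M(d, g) = g + 2*d
M(-12, f(-5))/(-135) = ((-2 - 1*(-5)) + 2*(-12))/(-135) = ((-2 + 5) - 24)*(-1/135) = (3 - 24)*(-1/135) = -21*(-1/135) = 7/45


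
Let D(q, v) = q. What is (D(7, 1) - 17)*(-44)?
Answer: 440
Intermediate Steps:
(D(7, 1) - 17)*(-44) = (7 - 17)*(-44) = -10*(-44) = 440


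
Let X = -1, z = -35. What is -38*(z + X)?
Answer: 1368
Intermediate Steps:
-38*(z + X) = -38*(-35 - 1) = -38*(-36) = 1368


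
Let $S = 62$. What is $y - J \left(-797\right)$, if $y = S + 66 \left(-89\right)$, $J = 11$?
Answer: $2955$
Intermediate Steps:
$y = -5812$ ($y = 62 + 66 \left(-89\right) = 62 - 5874 = -5812$)
$y - J \left(-797\right) = -5812 - 11 \left(-797\right) = -5812 - -8767 = -5812 + 8767 = 2955$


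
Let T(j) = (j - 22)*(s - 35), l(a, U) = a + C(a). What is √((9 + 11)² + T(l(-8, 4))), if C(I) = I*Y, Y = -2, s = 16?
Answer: 3*√74 ≈ 25.807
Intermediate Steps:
C(I) = -2*I (C(I) = I*(-2) = -2*I)
l(a, U) = -a (l(a, U) = a - 2*a = -a)
T(j) = 418 - 19*j (T(j) = (j - 22)*(16 - 35) = (-22 + j)*(-19) = 418 - 19*j)
√((9 + 11)² + T(l(-8, 4))) = √((9 + 11)² + (418 - (-19)*(-8))) = √(20² + (418 - 19*8)) = √(400 + (418 - 152)) = √(400 + 266) = √666 = 3*√74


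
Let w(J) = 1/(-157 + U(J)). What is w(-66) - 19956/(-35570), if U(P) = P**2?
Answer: 41915407/74679215 ≈ 0.56127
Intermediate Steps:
w(J) = 1/(-157 + J**2)
w(-66) - 19956/(-35570) = 1/(-157 + (-66)**2) - 19956/(-35570) = 1/(-157 + 4356) - 19956*(-1/35570) = 1/4199 + 9978/17785 = 41915407/74679215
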